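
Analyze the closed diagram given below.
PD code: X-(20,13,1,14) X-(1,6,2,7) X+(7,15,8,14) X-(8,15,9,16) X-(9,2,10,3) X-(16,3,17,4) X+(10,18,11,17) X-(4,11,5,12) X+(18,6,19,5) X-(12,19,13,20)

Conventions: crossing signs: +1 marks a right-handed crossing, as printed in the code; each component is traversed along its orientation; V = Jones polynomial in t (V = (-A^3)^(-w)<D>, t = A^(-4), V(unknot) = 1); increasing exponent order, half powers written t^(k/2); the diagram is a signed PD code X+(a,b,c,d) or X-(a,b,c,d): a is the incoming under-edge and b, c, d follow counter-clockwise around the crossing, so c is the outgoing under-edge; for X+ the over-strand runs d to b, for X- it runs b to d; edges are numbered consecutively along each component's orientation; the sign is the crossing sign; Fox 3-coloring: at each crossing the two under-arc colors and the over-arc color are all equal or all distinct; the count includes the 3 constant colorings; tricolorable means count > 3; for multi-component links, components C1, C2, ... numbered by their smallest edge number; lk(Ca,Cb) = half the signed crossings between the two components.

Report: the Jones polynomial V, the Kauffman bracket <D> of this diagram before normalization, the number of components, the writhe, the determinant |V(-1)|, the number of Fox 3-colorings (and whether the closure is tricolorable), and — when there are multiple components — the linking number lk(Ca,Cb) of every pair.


Jones polynomial: V(t) = t^-7 - 2t^-6 + 2t^-5 - 3t^-4 + 3t^-3 - 2t^-2 + 2t^-1
<D> = 2A^-8 - 2A^-4 + 3 - 3A^4 + 2A^8 - 2A^12 + A^16; writhe -4
components 1, writhe -4 (10 crossings)
3-colorings: 9 of 3^10, det 15 — tricolorable
note: V spans 6 powers of t: at least 6 crossings in any diagram


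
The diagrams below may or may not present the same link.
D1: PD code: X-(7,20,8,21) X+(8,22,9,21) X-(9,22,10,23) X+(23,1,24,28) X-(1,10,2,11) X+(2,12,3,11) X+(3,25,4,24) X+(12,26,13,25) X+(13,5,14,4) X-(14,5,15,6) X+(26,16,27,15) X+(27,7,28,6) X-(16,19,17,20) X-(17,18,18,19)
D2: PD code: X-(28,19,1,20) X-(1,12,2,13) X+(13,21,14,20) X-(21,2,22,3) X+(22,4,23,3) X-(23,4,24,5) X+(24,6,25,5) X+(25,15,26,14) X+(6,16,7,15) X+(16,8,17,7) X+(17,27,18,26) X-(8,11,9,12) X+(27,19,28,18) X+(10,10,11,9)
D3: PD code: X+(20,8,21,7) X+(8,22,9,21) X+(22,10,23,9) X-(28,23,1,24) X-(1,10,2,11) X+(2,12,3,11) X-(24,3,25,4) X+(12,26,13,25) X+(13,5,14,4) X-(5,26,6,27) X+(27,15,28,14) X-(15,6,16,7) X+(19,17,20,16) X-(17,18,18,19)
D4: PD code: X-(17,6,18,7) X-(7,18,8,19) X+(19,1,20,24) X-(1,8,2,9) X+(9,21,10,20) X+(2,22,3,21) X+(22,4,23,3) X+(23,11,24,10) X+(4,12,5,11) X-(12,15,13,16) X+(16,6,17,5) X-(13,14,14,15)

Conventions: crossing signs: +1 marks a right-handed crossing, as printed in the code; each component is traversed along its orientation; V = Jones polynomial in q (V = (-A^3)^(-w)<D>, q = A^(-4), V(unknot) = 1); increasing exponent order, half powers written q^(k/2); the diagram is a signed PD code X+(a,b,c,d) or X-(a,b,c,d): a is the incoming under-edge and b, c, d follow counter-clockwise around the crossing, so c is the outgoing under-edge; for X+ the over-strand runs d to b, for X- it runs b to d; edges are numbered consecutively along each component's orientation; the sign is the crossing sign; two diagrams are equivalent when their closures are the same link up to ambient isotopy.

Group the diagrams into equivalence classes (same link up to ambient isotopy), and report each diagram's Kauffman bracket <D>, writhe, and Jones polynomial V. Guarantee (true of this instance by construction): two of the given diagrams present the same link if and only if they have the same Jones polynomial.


classes: {D1, D2, D4} | {D3}
V(D1) = q - q^2 + 2q^3 - q^4 + q^5 - q^6  [14 crossings, <D> = -A^-18 + A^-14 - A^-10 + 2A^-6 - A^-2 + A^2, w = +2]
V(D2) = q - q^2 + 2q^3 - q^4 + q^5 - q^6  (w +4, c 14, <D> = -A^-12 + A^-8 - A^-4 + 2 - A^4 + A^8)
D3 (bracket -A^-14 + A^-10 - A^-6 + 2A^-2 - A^2 + 2A^6 - A^10; 14 crossings at w = +2): V = -q^-1 + 2 - q + 2q^2 - q^3 + q^4 - q^5
D4 (bracket -A^-18 + A^-14 - A^-10 + 2A^-6 - A^-2 + A^2; 12 crossings at w = +2): V = q - q^2 + 2q^3 - q^4 + q^5 - q^6
insight: 2 classes among 4 diagrams; unequal V(q) rules out equality


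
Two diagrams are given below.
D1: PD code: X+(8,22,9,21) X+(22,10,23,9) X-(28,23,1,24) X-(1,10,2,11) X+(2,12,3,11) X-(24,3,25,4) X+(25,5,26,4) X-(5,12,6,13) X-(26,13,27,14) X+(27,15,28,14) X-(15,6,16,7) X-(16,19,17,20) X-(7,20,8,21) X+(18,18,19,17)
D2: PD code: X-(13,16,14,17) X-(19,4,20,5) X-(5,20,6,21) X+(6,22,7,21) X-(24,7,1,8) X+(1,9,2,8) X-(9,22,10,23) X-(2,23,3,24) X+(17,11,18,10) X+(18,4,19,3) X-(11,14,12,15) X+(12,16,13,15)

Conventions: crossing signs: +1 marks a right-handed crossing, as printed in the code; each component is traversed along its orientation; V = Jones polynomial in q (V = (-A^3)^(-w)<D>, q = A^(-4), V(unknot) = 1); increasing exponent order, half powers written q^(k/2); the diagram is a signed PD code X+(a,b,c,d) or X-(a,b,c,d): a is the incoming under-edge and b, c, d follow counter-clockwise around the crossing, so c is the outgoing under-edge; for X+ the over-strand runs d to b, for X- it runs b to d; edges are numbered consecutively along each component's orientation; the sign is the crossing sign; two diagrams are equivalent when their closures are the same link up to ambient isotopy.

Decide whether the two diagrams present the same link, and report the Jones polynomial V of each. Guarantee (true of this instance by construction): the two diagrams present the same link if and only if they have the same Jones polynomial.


same link: yes
V(D1) = 1  [14 crossings, <D> = A^-6, w = -2]
V(D2) = 1  [12 crossings, <D> = A^-6, w = -2]
insight: one V(q) for all 2 diagrams — one class (guaranteed)


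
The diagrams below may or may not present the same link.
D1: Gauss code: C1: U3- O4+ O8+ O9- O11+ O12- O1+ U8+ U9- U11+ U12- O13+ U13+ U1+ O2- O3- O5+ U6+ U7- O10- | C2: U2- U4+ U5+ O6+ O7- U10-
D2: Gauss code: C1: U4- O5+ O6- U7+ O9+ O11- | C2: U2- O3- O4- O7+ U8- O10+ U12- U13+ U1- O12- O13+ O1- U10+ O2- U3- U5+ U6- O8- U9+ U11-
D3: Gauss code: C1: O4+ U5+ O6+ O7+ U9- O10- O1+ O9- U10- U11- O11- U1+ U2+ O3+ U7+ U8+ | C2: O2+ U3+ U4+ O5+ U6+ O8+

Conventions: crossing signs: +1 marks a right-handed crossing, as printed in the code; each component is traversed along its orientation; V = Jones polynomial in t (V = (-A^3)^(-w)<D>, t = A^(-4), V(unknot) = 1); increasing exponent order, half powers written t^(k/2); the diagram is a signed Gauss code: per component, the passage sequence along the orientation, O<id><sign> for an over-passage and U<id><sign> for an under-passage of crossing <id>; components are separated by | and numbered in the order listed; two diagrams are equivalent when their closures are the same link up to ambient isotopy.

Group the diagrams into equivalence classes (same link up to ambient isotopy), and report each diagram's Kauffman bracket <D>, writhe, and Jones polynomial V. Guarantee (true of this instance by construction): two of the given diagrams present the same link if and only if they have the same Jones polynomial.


classes: {D1} | {D2} | {D3}
V(D1) = -t^(-1/2) - t^(1/2)  [13 crossings, <D> = A + A^5, w = +1]
V(D2) = t^(-9/2) - t^(-5/2) - t^(-3/2) - t^(-1/2)  (w -3, c 13, <D> = A^-7 + A^-3 + A - A^9)
D3 (bracket A^-19 - A^-15 + A^-11 - A^-7 + A^-3 + A^5; 11 crossings at w = +5): V = -t^(5/2) - t^(9/2) + t^(11/2) - t^(13/2) + t^(15/2) - t^(17/2)
note: comparing 3 Jones polynomials yields 3 groups


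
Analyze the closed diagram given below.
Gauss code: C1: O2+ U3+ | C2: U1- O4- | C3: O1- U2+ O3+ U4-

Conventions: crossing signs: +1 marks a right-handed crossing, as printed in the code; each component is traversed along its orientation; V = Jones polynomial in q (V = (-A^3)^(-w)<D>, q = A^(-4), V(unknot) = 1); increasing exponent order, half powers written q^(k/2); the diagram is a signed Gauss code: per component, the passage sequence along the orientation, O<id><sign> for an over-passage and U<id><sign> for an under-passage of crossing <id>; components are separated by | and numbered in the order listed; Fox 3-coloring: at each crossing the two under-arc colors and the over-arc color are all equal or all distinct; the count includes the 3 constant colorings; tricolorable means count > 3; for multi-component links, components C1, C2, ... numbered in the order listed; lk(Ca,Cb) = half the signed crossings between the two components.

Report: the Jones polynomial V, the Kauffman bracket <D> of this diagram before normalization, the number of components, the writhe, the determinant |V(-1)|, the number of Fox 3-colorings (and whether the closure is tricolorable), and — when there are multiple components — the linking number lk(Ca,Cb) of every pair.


Jones polynomial: V(q) = q^-2 + 2 + q^2
<D> = A^-8 + 2 + A^8; writhe 0
components 3, writhe 0 (4 crossings)
linking number lk(C1,C2) = 0
lk(C1,C3): +1
lk(C2,C3) = -1
3-colorings: 3 of 3^4, det 4 — not tricolorable
note: summing lk over 3 pairs gives 0


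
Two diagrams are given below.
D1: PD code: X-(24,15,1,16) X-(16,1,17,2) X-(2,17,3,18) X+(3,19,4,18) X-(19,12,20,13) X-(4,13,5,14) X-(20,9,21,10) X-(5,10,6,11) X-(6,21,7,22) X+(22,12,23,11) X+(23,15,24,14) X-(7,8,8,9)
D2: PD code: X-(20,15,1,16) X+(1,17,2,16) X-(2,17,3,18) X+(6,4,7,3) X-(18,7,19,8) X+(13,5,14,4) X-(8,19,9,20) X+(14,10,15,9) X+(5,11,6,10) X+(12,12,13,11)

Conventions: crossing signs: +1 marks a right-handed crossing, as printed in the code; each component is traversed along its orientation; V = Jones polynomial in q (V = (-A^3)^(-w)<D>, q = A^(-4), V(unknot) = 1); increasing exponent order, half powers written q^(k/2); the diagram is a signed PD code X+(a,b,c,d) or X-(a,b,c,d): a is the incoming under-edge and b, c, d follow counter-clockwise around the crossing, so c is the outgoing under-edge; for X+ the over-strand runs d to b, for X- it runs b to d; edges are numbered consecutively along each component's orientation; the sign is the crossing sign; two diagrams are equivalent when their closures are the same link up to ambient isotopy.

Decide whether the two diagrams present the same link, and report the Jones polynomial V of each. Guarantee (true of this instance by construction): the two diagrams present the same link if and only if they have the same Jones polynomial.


equivalent: no
D1 (bracket A^-14 + A^-6 - A^-2; 12 crossings at w = -6): V = -q^-4 + q^-3 + q^-1
V(D2) = -q^-3 + 2q^-2 - 2q^-1 + 3 - 2q + 2q^2 - q^3  (w +2, c 10, <D> = -A^-6 + 2A^-2 - 2A^2 + 3A^6 - 2A^10 + 2A^14 - A^18)
key observation: comparing 2 Jones polynomials yields 2 groups


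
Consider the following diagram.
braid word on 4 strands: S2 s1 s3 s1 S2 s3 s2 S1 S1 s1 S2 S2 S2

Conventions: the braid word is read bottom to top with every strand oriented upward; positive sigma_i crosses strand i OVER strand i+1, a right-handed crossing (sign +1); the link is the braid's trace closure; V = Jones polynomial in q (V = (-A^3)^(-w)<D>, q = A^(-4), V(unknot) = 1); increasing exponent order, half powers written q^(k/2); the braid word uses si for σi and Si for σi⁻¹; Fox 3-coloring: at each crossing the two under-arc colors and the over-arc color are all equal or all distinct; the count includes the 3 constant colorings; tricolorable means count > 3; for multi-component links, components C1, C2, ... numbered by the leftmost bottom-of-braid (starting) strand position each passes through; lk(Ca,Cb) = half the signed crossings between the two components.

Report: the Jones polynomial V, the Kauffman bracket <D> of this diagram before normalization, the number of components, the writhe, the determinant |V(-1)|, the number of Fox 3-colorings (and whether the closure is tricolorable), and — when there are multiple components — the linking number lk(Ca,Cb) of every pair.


V(q) = q^-5 - 2q^-4 + 3q^-3 - 3q^-2 + 3q^-1 - 3 + 2q - q^2 + q^3
bracket: -A^-15 + A^-11 - 2A^-7 + 3A^-3 - 3A + 3A^5 - 3A^9 + 2A^13 - A^17, w = -1
1 component, writhe -1, over 13 crossings
det 19, colorings 3 of 3^13 — not tricolorable
observation: free reduction leaves σ2⁻¹ σ1 σ3 σ1 σ2⁻¹ σ3 σ2 σ1⁻¹ σ2⁻¹ σ2⁻¹ σ2⁻¹ of the original 13 letters


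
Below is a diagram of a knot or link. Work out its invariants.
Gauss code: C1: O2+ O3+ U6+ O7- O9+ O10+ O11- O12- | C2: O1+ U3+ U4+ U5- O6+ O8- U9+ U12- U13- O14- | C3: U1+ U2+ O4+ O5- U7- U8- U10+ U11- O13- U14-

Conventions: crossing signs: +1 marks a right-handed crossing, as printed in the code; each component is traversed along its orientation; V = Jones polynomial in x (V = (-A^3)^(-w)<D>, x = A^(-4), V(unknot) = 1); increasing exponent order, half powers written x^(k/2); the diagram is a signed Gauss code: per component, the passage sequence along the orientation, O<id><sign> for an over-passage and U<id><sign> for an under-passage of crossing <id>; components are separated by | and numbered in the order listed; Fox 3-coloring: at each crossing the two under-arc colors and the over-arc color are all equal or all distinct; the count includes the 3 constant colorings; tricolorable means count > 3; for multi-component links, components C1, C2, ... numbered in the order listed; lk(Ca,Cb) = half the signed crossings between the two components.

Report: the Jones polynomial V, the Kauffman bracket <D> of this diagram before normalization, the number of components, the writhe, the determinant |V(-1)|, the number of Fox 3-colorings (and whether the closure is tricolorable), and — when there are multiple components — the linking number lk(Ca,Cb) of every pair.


V = x^-2 + 2 + x^2
<D> = A^-8 + 2 + A^8 (w = 0)
3 components over 14 crossings, w = 0
lk(C1,C2): +1
lk(C1,C3) = 0
linking number lk(C2,C3) = -1
3 Fox colorings among 3^14, |V(-1)| = 4: not tricolorable
why: summing lk over 3 pairs gives 0


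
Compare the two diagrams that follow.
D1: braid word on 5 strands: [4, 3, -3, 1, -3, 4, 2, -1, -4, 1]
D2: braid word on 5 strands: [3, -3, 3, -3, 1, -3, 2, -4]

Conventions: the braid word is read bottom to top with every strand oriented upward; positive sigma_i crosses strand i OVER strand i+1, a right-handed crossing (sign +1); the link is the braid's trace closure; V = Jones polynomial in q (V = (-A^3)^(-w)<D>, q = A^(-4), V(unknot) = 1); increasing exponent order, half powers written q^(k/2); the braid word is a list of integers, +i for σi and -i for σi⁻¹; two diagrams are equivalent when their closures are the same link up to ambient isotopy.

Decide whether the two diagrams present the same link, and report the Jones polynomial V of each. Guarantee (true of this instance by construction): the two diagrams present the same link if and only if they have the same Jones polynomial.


equivalent: yes
V(D1) = 1  (w +2, c 10, <D> = A^6)
V(D2) = 1  (w 0, c 8, <D> = 1)
why: Markov moves rewrite D1 (10 crossings) into D2 (8)


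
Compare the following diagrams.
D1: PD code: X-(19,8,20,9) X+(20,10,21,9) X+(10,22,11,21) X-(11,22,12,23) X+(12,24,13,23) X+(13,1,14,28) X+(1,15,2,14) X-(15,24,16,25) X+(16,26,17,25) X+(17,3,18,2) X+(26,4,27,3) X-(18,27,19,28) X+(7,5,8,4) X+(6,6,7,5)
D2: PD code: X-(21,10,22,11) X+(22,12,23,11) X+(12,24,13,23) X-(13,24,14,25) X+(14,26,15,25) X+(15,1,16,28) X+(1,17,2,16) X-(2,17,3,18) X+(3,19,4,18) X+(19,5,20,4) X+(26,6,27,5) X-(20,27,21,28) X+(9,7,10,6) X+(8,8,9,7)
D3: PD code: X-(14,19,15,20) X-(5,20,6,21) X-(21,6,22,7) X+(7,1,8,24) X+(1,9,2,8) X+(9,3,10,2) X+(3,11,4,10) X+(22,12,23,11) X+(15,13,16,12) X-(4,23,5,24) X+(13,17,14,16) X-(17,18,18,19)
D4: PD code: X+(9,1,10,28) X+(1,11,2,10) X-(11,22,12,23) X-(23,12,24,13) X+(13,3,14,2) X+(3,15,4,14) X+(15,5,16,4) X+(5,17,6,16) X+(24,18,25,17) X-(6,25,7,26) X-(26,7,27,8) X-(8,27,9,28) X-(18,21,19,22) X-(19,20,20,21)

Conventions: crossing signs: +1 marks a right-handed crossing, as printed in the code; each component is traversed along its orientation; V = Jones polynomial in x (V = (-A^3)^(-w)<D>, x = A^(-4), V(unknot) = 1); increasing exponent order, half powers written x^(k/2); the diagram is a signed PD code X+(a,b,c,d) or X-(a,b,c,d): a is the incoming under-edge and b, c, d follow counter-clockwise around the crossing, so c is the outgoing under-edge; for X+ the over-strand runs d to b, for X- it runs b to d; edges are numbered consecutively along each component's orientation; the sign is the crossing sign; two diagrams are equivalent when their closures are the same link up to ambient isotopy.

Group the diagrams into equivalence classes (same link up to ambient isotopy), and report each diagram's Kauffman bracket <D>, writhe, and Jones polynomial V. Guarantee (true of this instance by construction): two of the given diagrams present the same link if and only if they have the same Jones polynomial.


grouping into links: {D1, D2} | {D3, D4}
V(D1) = x - x^2 + 2x^3 - x^4 + x^5 - x^6  (w +6, c 14, <D> = -A^-6 + A^-2 - A^2 + 2A^6 - A^10 + A^14)
V(D2) = x - x^2 + 2x^3 - x^4 + x^5 - x^6  [14 crossings, <D> = -A^-6 + A^-2 - A^2 + 2A^6 - A^10 + A^14, w = +6]
D3 (bracket A^-14 - 2A^-10 + 2A^-6 - 2A^-2 + 2A^2 - A^6 + A^10; 12 crossings at w = +2): V = x^-1 - 1 + 2x - 2x^2 + 2x^3 - 2x^4 + x^5
D4 (bracket A^-20 - 2A^-16 + 2A^-12 - 2A^-8 + 2A^-4 - 1 + A^4; 14 crossings at w = 0): V = x^-1 - 1 + 2x - 2x^2 + 2x^3 - 2x^4 + x^5
key observation: comparing 4 Jones polynomials yields 2 groups


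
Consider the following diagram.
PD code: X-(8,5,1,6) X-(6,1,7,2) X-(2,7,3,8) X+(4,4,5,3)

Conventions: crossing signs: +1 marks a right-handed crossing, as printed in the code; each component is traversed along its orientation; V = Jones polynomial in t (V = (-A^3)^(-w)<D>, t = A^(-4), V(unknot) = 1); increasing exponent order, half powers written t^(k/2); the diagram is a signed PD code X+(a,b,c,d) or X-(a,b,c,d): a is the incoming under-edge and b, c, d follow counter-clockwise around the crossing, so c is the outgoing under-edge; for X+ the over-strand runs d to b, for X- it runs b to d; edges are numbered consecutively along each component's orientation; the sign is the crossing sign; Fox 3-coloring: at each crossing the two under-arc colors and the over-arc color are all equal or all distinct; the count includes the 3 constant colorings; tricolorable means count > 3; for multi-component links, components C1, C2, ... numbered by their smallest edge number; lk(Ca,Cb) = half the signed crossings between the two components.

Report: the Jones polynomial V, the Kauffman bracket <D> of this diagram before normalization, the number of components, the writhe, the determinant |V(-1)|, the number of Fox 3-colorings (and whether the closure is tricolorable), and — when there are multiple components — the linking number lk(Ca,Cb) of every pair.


Jones polynomial: V(t) = -t^-4 + t^-3 + t^-1
<D> = A^-2 + A^6 - A^10; writhe -2
components 1, writhe -2 (4 crossings)
3-colorings: 9 of 3^4, det 3 — tricolorable
note: w = -2 (over 4 crossings) is diagram-only; (-A^3)^(2) removes it from V


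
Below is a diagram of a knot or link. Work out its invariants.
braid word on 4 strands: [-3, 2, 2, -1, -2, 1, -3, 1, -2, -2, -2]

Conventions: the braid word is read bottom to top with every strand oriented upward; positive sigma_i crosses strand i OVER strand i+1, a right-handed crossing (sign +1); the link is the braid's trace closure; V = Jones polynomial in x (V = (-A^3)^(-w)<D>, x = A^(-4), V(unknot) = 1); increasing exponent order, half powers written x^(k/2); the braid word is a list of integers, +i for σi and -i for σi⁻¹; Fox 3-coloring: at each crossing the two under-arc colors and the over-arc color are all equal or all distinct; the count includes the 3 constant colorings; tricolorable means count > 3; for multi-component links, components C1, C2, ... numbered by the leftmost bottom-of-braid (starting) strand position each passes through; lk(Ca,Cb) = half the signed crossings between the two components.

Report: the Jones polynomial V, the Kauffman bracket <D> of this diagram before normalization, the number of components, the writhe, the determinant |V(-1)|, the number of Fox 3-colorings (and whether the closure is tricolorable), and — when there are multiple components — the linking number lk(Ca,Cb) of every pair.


Jones polynomial: V(x) = -x^-5 + x^-4 - x^-3 + 2x^-2 - x^-1 + 2 - x
<D> = A^-13 - 2A^-9 + A^-5 - 2A^-1 + A^3 - A^7 + A^11; writhe -3
components 1, writhe -3 (11 crossings)
3-colorings: 9 of 3^11, det 9 — tricolorable
note: det 9 = |V(-1)|; divisible by 3, so tricolorable


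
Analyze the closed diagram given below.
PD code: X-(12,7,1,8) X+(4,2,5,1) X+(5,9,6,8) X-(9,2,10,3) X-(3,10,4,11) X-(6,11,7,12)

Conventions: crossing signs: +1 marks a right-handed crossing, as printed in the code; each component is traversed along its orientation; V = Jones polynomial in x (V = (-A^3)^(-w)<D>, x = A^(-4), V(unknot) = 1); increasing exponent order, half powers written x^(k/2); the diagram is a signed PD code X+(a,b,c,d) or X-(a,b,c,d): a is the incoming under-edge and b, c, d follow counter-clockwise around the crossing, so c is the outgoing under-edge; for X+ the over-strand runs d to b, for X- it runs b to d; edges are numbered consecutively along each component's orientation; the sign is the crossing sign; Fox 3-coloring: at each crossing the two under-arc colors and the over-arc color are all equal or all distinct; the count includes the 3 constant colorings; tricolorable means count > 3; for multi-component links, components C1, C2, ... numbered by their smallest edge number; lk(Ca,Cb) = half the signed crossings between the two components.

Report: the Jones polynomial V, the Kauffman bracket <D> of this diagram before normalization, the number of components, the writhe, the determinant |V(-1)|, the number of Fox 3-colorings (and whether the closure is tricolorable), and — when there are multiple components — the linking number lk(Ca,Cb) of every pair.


Jones polynomial: V(x) = -x^-4 + x^-3 + x^-1
<D> = A^-2 + A^6 - A^10; writhe -2
components 1, writhe -2 (6 crossings)
3-colorings: 9 of 3^6, det 3 — tricolorable
note: w = -2 (over 6 crossings) is diagram-only; (-A^3)^(2) removes it from V


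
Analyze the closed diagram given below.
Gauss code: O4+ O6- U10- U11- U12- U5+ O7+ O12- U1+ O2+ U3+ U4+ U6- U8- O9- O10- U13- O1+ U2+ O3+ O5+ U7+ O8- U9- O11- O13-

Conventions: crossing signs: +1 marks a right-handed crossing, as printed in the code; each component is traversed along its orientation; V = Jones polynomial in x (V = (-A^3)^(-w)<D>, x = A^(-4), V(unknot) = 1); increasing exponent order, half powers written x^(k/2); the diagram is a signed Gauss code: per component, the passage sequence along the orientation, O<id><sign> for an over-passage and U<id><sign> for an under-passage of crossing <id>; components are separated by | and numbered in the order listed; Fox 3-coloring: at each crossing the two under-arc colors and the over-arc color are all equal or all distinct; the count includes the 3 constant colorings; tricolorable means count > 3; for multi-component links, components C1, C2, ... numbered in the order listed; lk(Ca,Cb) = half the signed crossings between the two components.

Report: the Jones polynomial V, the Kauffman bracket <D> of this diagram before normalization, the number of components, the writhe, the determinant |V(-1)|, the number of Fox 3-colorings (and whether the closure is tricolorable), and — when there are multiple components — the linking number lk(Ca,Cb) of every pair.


V(x) = x^-4 - 2x^-3 + 3x^-2 - 4x^-1 + 5 - 4x + 3x^2 - 2x^3 + x^4
bracket: -A^-19 + 2A^-15 - 3A^-11 + 4A^-7 - 5A^-3 + 4A - 3A^5 + 2A^9 - A^13, w = -1
1 component, writhe -1, over 13 crossings
det 25, colorings 3 of 3^13 — not tricolorable
observation: V is palindromic (span 8, det 25): x -> 1/x fixes it; necessary, not sufficient, for amphichirality


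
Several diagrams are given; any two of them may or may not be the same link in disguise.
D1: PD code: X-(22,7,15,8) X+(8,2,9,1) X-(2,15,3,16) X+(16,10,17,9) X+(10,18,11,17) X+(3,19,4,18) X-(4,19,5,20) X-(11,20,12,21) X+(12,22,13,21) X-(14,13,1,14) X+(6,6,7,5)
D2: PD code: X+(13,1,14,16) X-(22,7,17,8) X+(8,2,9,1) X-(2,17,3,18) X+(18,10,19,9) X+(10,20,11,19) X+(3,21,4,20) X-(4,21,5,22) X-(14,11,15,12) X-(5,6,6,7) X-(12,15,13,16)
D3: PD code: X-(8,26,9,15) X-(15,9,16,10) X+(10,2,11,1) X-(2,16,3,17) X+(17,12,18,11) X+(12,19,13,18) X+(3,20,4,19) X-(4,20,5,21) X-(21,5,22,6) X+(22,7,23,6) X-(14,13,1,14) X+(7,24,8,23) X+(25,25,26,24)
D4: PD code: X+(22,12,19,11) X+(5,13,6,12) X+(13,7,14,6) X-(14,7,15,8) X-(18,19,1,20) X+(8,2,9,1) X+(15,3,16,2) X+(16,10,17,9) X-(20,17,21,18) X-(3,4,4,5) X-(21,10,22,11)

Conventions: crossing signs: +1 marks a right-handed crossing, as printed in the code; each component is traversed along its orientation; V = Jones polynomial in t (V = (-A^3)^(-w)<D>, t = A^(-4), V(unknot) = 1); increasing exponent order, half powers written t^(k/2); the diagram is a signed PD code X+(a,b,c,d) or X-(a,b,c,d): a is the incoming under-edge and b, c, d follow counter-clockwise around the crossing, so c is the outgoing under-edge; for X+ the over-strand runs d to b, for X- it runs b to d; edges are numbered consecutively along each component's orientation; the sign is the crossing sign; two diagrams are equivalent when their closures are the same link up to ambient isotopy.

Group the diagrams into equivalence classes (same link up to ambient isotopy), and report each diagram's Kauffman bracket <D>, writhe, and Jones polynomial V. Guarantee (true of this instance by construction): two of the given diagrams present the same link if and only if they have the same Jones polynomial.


grouping into links: {D1, D2, D3} | {D4}
V(D1) = -t^(-3/2) + t^(-1/2) - 2t^(1/2) + t^(3/2) - 2t^(5/2) + t^(7/2)  (w +1, c 11, <D> = -A^-11 + 2A^-7 - A^-3 + 2A - A^5 + A^9)
V(D2) = -t^(-3/2) + t^(-1/2) - 2t^(1/2) + t^(3/2) - 2t^(5/2) + t^(7/2)  (w -1, c 11, <D> = -A^-17 + 2A^-13 - A^-9 + 2A^-5 - A^-1 + A^3)
V(D3) = -t^(-3/2) + t^(-1/2) - 2t^(1/2) + t^(3/2) - 2t^(5/2) + t^(7/2)  [13 crossings, <D> = -A^-11 + 2A^-7 - A^-3 + 2A - A^5 + A^9, w = +1]
V(D4) = -t^(-3/2) - 2t^(1/2) + t^(3/2) - t^(5/2) + t^(7/2)  [11 crossings, <D> = -A^-11 + A^-7 - A^-3 + 2A + A^9, w = +1]
why: V(t) takes 2 values over 4 diagrams, fixing the grouping


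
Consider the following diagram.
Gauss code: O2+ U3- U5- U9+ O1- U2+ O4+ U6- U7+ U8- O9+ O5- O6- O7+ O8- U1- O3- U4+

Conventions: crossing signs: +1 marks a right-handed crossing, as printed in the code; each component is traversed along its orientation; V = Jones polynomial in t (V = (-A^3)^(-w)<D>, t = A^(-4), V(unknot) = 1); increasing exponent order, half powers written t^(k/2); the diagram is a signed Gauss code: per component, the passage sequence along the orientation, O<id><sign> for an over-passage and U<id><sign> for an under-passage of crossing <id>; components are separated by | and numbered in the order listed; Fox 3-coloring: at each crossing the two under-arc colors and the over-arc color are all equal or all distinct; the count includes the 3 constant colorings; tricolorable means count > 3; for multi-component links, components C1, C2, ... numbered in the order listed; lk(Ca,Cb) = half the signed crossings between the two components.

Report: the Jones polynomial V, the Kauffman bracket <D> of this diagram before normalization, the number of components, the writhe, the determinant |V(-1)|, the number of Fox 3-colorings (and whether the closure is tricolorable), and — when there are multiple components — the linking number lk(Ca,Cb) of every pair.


Jones polynomial: V(t) = t^-2 - t^-1 + 1 - t + t^2
<D> = -A^-11 + A^-7 - A^-3 + A - A^5; writhe -1
components 1, writhe -1 (9 crossings)
3-colorings: 3 of 3^9, det 5 — not tricolorable
note: V spans 4 powers of t: at least 4 crossings in any diagram


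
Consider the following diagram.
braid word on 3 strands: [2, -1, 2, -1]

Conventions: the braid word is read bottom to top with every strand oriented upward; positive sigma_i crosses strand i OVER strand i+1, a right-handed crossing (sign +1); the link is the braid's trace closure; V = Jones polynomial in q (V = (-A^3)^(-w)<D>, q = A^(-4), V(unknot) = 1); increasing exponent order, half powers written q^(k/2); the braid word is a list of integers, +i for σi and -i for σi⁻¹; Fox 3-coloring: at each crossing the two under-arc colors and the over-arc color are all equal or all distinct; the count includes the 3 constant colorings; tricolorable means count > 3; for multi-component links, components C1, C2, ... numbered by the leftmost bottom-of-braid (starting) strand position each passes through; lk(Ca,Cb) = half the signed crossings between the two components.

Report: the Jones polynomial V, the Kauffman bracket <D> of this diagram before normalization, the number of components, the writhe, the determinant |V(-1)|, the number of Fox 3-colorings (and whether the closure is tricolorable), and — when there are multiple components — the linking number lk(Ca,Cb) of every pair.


V(q) = q^-2 - q^-1 + 1 - q + q^2
bracket: A^-8 - A^-4 + 1 - A^4 + A^8, w = 0
1 component, writhe 0, over 4 crossings
det 5, colorings 3 of 3^4 — not tricolorable
observation: w = 0 (over 4 crossings) is diagram-only; (-A^3)^(0) removes it from V


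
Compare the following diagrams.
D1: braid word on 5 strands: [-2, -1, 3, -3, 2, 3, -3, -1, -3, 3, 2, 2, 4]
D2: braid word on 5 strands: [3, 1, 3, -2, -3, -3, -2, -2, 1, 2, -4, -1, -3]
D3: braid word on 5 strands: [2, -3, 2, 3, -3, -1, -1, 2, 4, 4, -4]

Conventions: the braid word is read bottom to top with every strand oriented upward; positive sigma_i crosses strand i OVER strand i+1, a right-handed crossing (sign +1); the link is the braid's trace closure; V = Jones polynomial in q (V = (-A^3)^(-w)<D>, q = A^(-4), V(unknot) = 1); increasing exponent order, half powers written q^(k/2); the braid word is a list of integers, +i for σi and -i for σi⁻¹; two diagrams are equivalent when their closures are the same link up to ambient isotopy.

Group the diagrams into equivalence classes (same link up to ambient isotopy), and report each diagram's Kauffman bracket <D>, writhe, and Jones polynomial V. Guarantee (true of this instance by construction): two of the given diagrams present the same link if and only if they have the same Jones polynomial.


grouping into links: {D1} | {D2} | {D3}
V(D1) = -q^(-5/2) - q^(5/2)  (w +1, c 13, <D> = A^-7 + A^13)
D2 (bracket A^-7 - A^-3 + A + A^9; 13 crossings at w = -3): V = -q^(-9/2) - q^(-5/2) + q^(-3/2) - q^(-1/2)
V(D3) = -q^(-3/2) - 2q^(1/2) + q^(3/2) - q^(5/2) + q^(7/2)  [11 crossings, <D> = -A^-11 + A^-7 - A^-3 + 2A + A^9, w = +1]
why: comparing 3 Jones polynomials yields 3 groups


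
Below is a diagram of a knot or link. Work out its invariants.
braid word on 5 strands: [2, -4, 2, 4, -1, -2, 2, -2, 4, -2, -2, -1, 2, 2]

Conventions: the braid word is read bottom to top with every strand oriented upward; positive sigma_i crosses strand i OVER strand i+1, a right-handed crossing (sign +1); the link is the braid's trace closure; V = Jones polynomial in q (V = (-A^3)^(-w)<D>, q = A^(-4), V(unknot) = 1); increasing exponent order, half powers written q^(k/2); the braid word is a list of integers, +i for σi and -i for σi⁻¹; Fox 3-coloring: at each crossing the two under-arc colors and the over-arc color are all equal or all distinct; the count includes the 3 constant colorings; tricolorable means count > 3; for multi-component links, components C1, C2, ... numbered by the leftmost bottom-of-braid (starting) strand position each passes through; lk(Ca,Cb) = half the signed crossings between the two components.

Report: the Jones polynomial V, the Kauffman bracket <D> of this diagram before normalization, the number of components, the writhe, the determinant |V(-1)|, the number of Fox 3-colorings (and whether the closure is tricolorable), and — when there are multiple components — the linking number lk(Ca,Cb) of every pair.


V = -q^-5 + q^-2 + q^-1 + 1 + q + q^3
<D> = A^-12 + A^-4 + 1 + A^4 + A^8 - A^20 (w = 0)
3 components over 14 crossings, w = 0
lk(C1,C2): +1
lk(C1,C3) = 0
linking number lk(C2,C3) = 0
9 Fox colorings among 3^14, |V(-1)| = 0: tricolorable
why: the span of V is 8, within the link bound 14 + 3 - 1


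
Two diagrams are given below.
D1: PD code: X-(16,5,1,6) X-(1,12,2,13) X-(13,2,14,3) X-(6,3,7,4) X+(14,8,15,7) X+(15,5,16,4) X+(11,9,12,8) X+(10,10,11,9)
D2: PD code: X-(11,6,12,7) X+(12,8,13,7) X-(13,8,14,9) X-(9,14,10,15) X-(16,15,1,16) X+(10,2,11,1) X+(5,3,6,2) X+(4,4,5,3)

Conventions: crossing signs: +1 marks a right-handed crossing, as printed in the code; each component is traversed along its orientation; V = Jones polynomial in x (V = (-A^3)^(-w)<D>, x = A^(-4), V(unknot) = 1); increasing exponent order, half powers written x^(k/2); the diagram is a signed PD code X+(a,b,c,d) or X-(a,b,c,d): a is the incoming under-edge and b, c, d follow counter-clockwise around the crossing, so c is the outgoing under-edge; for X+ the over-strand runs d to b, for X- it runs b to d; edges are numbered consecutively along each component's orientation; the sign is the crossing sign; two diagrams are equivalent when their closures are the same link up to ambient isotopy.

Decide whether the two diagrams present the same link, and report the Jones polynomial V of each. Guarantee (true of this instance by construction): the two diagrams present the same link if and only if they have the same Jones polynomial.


equivalent: yes
V(D1) = 1  (w 0, c 8, <D> = 1)
V(D2) = 1  [8 crossings, <D> = 1, w = 0]
key observation: one V(x) for all 2 diagrams — one class (guaranteed)


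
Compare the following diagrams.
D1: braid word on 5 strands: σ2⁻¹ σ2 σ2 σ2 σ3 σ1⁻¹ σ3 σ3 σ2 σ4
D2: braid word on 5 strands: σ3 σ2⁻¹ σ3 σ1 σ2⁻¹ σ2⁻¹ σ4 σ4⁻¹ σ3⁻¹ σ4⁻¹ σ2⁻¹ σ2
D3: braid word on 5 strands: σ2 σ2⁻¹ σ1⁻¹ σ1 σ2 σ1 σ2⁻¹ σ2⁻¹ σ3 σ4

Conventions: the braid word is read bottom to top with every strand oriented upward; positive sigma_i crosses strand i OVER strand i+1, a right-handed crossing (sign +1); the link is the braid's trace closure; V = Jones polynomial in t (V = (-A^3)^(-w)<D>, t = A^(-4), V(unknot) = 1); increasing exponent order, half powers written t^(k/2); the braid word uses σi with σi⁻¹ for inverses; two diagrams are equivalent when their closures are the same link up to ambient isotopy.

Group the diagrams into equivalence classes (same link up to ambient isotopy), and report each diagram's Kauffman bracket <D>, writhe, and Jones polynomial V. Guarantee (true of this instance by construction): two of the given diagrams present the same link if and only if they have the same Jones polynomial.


grouping into links: {D1} | {D2} | {D3}
V(D1) = t^2 + 2t^4 - 2t^5 + t^6 - 2t^7 + t^8  (w +6, c 10, <D> = A^-14 - 2A^-10 + A^-6 - 2A^-2 + 2A^2 + A^10)
V(D2) = -t^-4 + t^-3 + t^-1  (w -2, c 12, <D> = A^-2 + A^6 - A^10)
D3 (bracket A^6; 10 crossings at w = +2): V = 1
why: comparing 3 Jones polynomials yields 3 groups


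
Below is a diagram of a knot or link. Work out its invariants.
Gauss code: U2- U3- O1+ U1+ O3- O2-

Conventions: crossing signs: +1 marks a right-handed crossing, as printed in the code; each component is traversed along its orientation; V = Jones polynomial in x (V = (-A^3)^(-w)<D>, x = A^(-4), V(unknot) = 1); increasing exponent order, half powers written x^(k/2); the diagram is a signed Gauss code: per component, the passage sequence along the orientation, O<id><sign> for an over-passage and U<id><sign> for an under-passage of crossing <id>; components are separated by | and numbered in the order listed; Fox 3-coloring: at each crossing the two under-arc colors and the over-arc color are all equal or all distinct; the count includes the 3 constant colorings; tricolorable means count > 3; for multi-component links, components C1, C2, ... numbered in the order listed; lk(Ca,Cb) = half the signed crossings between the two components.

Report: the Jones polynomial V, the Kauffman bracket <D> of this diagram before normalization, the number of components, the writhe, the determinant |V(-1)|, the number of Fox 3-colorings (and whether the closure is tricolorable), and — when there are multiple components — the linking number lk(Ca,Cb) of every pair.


V(x) = 1
bracket: -A^-3, w = -1
1 component, writhe -1, over 3 crossings
det 1, colorings 3 of 3^3 — not tricolorable
observation: det 1 = |V(-1)|; not divisible by 3, so not tricolorable


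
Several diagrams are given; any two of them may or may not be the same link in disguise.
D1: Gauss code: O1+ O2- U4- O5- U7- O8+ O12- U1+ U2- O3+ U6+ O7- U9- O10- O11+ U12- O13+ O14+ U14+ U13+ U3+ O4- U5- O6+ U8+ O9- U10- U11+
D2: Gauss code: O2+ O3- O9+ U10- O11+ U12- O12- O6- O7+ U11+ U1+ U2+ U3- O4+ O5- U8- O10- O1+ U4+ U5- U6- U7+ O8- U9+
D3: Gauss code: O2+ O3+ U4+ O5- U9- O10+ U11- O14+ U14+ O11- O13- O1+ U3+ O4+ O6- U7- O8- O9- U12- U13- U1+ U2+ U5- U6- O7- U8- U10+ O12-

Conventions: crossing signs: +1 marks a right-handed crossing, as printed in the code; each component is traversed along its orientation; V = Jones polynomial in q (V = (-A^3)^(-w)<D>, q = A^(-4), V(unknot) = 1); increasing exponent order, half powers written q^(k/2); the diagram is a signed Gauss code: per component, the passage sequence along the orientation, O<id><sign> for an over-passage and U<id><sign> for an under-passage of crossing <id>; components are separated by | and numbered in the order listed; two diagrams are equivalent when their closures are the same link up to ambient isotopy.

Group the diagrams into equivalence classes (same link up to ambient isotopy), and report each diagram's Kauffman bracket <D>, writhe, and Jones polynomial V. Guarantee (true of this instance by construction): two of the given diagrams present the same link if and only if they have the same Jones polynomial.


grouping into links: {D1} | {D2} | {D3}
V(D1) = q^-5 - 2q^-4 + 2q^-3 - 2q^-2 + 2q^-1 - 1 + q  (w 0, c 14, <D> = A^-4 - 1 + 2A^4 - 2A^8 + 2A^12 - 2A^16 + A^20)
D2 (bracket 1; 12 crossings at w = 0): V = 1
V(D3) = -q^-5 + q^-4 - q^-3 + 2q^-2 - q^-1 + 2 - q  [14 crossings, <D> = -A^-10 + 2A^-6 - A^-2 + 2A^2 - A^6 + A^10 - A^14, w = -2]
why: 3 classes among 3 diagrams; unequal V(q) rules out equality


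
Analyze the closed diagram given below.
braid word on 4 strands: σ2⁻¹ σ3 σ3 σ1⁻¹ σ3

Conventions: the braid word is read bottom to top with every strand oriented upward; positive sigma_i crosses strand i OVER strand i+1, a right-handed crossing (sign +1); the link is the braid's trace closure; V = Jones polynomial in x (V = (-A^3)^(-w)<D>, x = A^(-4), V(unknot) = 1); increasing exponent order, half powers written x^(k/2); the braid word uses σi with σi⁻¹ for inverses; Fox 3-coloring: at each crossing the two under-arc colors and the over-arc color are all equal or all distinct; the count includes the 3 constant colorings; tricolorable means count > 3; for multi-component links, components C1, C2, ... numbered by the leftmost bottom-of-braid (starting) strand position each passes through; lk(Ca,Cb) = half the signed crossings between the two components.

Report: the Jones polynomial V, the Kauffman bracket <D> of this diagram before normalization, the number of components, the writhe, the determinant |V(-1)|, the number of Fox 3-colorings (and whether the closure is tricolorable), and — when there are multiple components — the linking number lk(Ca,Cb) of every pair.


V = x + x^3 - x^4
<D> = A^-13 - A^-9 - A^-1 (w = +1)
1 component over 5 crossings, w = +1
9 Fox colorings among 3^5, |V(-1)| = 3: tricolorable
why: |V(-1)| = 3: so tricolorable, since 3 divides 3


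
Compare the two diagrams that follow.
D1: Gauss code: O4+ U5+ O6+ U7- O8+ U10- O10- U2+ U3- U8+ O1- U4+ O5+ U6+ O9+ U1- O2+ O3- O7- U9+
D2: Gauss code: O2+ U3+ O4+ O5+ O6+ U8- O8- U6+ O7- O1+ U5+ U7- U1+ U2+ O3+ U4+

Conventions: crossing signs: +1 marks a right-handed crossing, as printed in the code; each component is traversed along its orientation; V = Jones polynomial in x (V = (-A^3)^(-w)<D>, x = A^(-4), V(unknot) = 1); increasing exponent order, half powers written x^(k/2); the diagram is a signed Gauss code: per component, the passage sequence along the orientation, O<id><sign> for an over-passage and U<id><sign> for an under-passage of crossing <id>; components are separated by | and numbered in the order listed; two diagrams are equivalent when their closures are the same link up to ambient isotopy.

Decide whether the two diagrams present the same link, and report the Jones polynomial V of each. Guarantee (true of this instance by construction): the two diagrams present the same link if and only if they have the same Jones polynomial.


equivalent: no
V(D1) = x^-1 - 1 + 2x - 2x^2 + 2x^3 - 2x^4 + x^5  (w +2, c 10, <D> = A^-14 - 2A^-10 + 2A^-6 - 2A^-2 + 2A^2 - A^6 + A^10)
V(D2) = x + x^3 - x^4  [8 crossings, <D> = -A^-4 + 1 + A^8, w = +4]
key observation: 2 classes among 2 diagrams; unequal V(x) rules out equality
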